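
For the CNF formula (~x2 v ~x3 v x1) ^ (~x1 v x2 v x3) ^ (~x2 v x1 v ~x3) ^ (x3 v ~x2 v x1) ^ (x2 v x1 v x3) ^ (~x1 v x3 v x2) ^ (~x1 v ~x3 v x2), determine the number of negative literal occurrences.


Scan each clause for negated literals.
Clause 1: 2 negative; Clause 2: 1 negative; Clause 3: 2 negative; Clause 4: 1 negative; Clause 5: 0 negative; Clause 6: 1 negative; Clause 7: 2 negative.
Total negative literal occurrences = 9.

9


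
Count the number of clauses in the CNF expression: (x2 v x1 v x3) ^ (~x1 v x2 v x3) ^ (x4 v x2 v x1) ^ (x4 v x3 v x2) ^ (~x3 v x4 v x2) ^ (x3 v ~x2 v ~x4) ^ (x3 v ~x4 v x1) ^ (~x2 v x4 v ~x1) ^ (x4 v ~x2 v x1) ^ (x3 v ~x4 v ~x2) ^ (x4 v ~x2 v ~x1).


Each group enclosed in parentheses joined by ^ is one clause.
Counting the conjuncts: 11 clauses.

11


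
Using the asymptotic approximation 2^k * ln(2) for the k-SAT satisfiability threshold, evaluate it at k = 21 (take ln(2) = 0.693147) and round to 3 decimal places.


Using the asymptotic formula: threshold ~ 2^k * ln(2).
2^21 = 2097152.
2097152 * 0.693147 = 1453634.617.

1453634.617


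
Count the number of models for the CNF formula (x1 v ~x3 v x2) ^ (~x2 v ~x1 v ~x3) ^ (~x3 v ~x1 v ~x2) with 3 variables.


Enumerate all 8 truth assignments over 3 variables.
Test each against every clause.
Satisfying assignments found: 6.

6


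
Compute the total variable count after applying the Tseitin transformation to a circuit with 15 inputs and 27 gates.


The Tseitin transformation introduces one auxiliary variable per gate.
Total variables = inputs + gates = 15 + 27 = 42.

42


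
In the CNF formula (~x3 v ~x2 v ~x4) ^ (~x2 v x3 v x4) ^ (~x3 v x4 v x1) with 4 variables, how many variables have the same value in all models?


Find all satisfying assignments: 10 model(s).
Check which variables have the same value in every model.
No variable is fixed across all models.
Backbone size = 0.

0


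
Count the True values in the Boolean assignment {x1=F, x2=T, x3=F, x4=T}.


The weight is the number of variables assigned True.
True variables: x2, x4.
Weight = 2.

2


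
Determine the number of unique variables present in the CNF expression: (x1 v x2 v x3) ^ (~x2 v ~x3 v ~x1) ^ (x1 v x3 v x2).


Identify each distinct variable in the formula.
Variables found: x1, x2, x3.
Total distinct variables = 3.

3


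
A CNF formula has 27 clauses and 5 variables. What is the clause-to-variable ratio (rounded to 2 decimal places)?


Clause-to-variable ratio = clauses / variables.
27 / 5 = 5.4.

5.4


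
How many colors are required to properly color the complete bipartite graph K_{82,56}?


K_{82,56} is bipartite by definition: the two parts are independent sets, with every edge crossing between them.
Color all vertices in one part with color 1 and all vertices in the other part with color 2.
Since the graph has at least one edge, one color does not suffice.
Chromatic number = 2.

2


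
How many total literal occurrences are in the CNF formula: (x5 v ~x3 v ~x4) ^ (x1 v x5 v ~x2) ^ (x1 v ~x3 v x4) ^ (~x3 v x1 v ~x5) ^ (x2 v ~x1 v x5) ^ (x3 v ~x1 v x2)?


Clause lengths: 3, 3, 3, 3, 3, 3.
Sum = 3 + 3 + 3 + 3 + 3 + 3 = 18.

18


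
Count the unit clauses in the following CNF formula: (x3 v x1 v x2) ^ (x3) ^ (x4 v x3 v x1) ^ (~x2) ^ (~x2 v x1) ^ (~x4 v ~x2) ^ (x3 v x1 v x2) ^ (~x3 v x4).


A unit clause contains exactly one literal.
Unit clauses found: (x3), (~x2).
Count = 2.

2


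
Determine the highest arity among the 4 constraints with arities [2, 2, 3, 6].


The arities are: 2, 2, 3, 6.
Scan for the maximum value.
Maximum arity = 6.

6


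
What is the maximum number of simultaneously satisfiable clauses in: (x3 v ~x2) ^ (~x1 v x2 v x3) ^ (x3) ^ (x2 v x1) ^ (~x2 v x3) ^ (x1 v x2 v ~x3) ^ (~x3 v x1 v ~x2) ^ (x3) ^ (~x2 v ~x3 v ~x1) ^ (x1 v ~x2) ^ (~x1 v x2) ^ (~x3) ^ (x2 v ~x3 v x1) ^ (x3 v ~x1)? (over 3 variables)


Enumerate all 8 truth assignments.
For each, count how many of the 14 clauses are satisfied.
The formula is not fully satisfiable, so the maximum is below 14.
Maximum simultaneously satisfiable clauses = 12.

12


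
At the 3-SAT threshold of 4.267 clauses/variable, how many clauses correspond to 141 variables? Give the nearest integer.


The 3-SAT phase transition occurs at approximately 4.267 clauses per variable.
m = 4.267 * 141 = 601.647.
Rounded to nearest integer: 602.

602


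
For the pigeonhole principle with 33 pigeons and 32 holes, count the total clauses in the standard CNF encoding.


The PHP encoding has two parts:
1) At-least-one-hole clauses: 33 (one per pigeon, each with 32 literals).
2) At-most-one-pigeon-per-hole clauses: 32 holes * C(33,2) = 32 * 528 = 16896.
Total clauses = 33 + 16896 = 16929.

16929


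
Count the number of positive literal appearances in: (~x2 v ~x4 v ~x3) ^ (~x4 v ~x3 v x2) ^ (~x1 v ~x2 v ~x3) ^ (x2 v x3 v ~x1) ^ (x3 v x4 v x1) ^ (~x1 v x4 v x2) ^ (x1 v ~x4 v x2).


Scan each clause for unnegated literals.
Clause 1: 0 positive; Clause 2: 1 positive; Clause 3: 0 positive; Clause 4: 2 positive; Clause 5: 3 positive; Clause 6: 2 positive; Clause 7: 2 positive.
Total positive literal occurrences = 10.

10


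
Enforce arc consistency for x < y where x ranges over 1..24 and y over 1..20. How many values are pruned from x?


For the constraint x < y, x needs a supporting value in y's domain.
x can be at most 19 (one less than y's maximum).
Valid x values from domain: 19 out of 24.
Pruned = 24 - 19 = 5.

5


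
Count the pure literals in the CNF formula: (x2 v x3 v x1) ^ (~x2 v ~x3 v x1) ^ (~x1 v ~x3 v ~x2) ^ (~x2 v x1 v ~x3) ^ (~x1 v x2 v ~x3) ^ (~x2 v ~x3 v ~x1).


A pure literal appears in only one polarity across all clauses.
No pure literals found.
Count = 0.

0


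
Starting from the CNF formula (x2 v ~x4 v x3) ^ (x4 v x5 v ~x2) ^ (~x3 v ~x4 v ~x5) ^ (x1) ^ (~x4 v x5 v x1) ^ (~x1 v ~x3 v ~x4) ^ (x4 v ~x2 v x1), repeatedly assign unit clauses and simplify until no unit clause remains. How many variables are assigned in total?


Unit propagation repeatedly assigns the literal in any unit clause, then simplifies.
Assignments in order: x1 = T.
No further unit clauses remain.
Total variables assigned = 1.

1


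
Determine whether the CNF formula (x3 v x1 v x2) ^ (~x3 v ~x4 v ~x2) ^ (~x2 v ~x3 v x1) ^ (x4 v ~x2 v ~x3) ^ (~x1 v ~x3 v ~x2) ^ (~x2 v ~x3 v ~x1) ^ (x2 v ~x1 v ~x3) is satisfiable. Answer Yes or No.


Check all 16 possible truth assignments.
Number of satisfying assignments found: 8.
The formula is satisfiable.

Yes


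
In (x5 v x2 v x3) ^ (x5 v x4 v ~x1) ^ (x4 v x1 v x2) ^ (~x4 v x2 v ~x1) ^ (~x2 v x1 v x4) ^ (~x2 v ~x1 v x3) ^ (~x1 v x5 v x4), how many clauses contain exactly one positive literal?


A definite clause has exactly one positive literal.
Clause 1: 3 positive -> not definite
Clause 2: 2 positive -> not definite
Clause 3: 3 positive -> not definite
Clause 4: 1 positive -> definite
Clause 5: 2 positive -> not definite
Clause 6: 1 positive -> definite
Clause 7: 2 positive -> not definite
Definite clause count = 2.

2


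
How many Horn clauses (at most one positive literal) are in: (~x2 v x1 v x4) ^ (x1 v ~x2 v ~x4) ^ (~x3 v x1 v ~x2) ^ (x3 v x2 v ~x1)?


A Horn clause has at most one positive literal.
Clause 1: 2 positive lit(s) -> not Horn
Clause 2: 1 positive lit(s) -> Horn
Clause 3: 1 positive lit(s) -> Horn
Clause 4: 2 positive lit(s) -> not Horn
Total Horn clauses = 2.

2


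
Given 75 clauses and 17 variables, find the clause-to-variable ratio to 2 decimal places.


Clause-to-variable ratio = clauses / variables.
75 / 17 = 4.41.

4.41


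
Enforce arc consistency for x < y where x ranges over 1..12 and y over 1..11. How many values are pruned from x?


For the constraint x < y, x needs a supporting value in y's domain.
x can be at most 10 (one less than y's maximum).
Valid x values from domain: 10 out of 12.
Pruned = 12 - 10 = 2.

2


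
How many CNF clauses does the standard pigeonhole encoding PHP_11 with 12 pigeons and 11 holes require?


The PHP encoding has two parts:
1) At-least-one-hole clauses: 12 (one per pigeon, each with 11 literals).
2) At-most-one-pigeon-per-hole clauses: 11 holes * C(12,2) = 11 * 66 = 726.
Total clauses = 12 + 726 = 738.

738


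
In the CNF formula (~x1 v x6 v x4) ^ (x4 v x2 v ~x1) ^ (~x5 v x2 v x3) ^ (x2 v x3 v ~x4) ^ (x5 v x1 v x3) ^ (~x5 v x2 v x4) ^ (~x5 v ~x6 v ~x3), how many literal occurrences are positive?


Scan each clause for unnegated literals.
Clause 1: 2 positive; Clause 2: 2 positive; Clause 3: 2 positive; Clause 4: 2 positive; Clause 5: 3 positive; Clause 6: 2 positive; Clause 7: 0 positive.
Total positive literal occurrences = 13.

13


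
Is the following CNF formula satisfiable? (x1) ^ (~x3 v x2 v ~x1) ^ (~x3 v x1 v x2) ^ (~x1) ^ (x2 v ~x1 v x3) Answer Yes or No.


Check all 8 possible truth assignments.
Number of satisfying assignments found: 0.
The formula is unsatisfiable.

No


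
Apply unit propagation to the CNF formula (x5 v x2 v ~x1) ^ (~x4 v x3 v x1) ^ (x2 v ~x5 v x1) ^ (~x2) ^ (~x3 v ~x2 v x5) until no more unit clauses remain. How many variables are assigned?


Unit propagation repeatedly assigns the literal in any unit clause, then simplifies.
Assignments in order: x2 = F.
No further unit clauses remain.
Total variables assigned = 1.

1


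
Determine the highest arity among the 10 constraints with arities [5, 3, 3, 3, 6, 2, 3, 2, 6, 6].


The arities are: 5, 3, 3, 3, 6, 2, 3, 2, 6, 6.
Scan for the maximum value.
Maximum arity = 6.

6


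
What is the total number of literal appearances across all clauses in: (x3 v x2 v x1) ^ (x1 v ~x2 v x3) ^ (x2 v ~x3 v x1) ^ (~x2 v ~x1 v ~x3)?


Clause lengths: 3, 3, 3, 3.
Sum = 3 + 3 + 3 + 3 = 12.

12


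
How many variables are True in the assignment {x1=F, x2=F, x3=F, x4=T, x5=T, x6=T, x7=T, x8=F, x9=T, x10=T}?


The weight is the number of variables assigned True.
True variables: x4, x5, x6, x7, x9, x10.
Weight = 6.

6


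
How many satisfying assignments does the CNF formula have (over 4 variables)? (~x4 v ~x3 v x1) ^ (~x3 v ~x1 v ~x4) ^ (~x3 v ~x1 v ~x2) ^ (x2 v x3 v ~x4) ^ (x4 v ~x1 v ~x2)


Enumerate all 16 truth assignments over 4 variables.
Test each against every clause.
Satisfying assignments found: 8.

8


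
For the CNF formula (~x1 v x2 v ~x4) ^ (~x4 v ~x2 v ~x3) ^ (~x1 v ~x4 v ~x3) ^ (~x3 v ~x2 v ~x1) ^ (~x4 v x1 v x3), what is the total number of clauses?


Each group enclosed in parentheses joined by ^ is one clause.
Counting the conjuncts: 5 clauses.

5


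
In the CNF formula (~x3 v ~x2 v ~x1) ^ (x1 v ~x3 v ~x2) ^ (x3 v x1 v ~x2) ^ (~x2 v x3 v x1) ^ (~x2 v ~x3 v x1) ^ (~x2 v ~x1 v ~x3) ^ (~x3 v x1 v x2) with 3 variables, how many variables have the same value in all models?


Find all satisfying assignments: 4 model(s).
Check which variables have the same value in every model.
No variable is fixed across all models.
Backbone size = 0.

0


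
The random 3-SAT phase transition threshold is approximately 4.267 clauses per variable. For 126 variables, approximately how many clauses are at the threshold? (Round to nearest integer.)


The 3-SAT phase transition occurs at approximately 4.267 clauses per variable.
m = 4.267 * 126 = 537.642.
Rounded to nearest integer: 538.

538


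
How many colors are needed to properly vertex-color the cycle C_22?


A cycle on an even number of vertices is bipartite: alternate two colors around the cycle.
Since 22 is even, two colors suffice, and at least two are needed because the graph has edges.
Chromatic number = 2.

2


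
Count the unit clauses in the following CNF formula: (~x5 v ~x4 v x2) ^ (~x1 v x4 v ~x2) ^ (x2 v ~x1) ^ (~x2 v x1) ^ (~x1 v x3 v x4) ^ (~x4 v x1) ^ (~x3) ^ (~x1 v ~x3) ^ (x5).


A unit clause contains exactly one literal.
Unit clauses found: (~x3), (x5).
Count = 2.

2


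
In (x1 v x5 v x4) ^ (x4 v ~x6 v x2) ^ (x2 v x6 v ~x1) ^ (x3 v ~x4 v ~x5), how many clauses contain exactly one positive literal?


A definite clause has exactly one positive literal.
Clause 1: 3 positive -> not definite
Clause 2: 2 positive -> not definite
Clause 3: 2 positive -> not definite
Clause 4: 1 positive -> definite
Definite clause count = 1.

1


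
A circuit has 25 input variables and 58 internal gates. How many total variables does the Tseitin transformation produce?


The Tseitin transformation introduces one auxiliary variable per gate.
Total variables = inputs + gates = 25 + 58 = 83.

83


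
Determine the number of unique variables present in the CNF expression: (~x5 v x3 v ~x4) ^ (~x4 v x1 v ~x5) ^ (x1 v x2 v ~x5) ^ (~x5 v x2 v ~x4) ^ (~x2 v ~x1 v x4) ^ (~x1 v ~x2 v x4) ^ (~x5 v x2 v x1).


Identify each distinct variable in the formula.
Variables found: x1, x2, x3, x4, x5.
Total distinct variables = 5.

5


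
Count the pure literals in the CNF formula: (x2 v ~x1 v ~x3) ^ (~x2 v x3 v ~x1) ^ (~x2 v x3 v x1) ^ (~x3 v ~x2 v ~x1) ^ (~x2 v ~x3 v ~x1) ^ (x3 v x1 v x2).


A pure literal appears in only one polarity across all clauses.
No pure literals found.
Count = 0.

0


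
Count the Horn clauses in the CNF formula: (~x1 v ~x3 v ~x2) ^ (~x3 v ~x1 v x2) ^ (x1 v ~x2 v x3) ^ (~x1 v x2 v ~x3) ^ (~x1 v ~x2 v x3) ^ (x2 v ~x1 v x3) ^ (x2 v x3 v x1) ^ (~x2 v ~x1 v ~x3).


A Horn clause has at most one positive literal.
Clause 1: 0 positive lit(s) -> Horn
Clause 2: 1 positive lit(s) -> Horn
Clause 3: 2 positive lit(s) -> not Horn
Clause 4: 1 positive lit(s) -> Horn
Clause 5: 1 positive lit(s) -> Horn
Clause 6: 2 positive lit(s) -> not Horn
Clause 7: 3 positive lit(s) -> not Horn
Clause 8: 0 positive lit(s) -> Horn
Total Horn clauses = 5.

5


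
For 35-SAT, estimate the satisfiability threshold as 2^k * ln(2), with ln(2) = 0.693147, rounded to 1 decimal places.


Using the asymptotic formula: threshold ~ 2^k * ln(2).
2^35 = 34359738368.
34359738368 * 0.693147 = 23816349570.6.

23816349570.6


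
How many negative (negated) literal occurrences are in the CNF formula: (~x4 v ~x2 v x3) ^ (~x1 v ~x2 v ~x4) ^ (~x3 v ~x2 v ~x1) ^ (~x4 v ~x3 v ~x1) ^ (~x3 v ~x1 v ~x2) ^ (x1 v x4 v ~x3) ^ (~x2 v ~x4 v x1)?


Scan each clause for negated literals.
Clause 1: 2 negative; Clause 2: 3 negative; Clause 3: 3 negative; Clause 4: 3 negative; Clause 5: 3 negative; Clause 6: 1 negative; Clause 7: 2 negative.
Total negative literal occurrences = 17.

17


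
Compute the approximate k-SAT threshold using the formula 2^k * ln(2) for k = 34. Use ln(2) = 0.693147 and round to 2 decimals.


Using the asymptotic formula: threshold ~ 2^k * ln(2).
2^34 = 17179869184.
17179869184 * 0.693147 = 11908174785.28.

11908174785.28


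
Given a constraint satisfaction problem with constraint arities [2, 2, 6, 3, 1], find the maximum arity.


The arities are: 2, 2, 6, 3, 1.
Scan for the maximum value.
Maximum arity = 6.

6


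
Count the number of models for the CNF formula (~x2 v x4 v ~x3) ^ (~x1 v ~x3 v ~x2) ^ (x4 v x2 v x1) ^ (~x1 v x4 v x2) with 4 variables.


Enumerate all 16 truth assignments over 4 variables.
Test each against every clause.
Satisfying assignments found: 9.

9


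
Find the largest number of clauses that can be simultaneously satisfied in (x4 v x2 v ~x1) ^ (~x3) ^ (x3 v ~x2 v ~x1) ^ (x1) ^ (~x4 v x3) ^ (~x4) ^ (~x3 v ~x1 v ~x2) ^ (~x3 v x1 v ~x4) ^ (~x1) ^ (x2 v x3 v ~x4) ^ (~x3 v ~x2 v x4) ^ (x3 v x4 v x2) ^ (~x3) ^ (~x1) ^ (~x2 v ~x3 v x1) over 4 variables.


Enumerate all 16 truth assignments.
For each, count how many of the 15 clauses are satisfied.
The formula is not fully satisfiable, so the maximum is below 15.
Maximum simultaneously satisfiable clauses = 14.

14


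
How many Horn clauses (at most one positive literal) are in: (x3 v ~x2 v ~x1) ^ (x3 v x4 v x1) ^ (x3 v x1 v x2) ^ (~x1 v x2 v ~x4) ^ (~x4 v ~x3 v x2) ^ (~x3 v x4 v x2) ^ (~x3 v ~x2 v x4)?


A Horn clause has at most one positive literal.
Clause 1: 1 positive lit(s) -> Horn
Clause 2: 3 positive lit(s) -> not Horn
Clause 3: 3 positive lit(s) -> not Horn
Clause 4: 1 positive lit(s) -> Horn
Clause 5: 1 positive lit(s) -> Horn
Clause 6: 2 positive lit(s) -> not Horn
Clause 7: 1 positive lit(s) -> Horn
Total Horn clauses = 4.

4


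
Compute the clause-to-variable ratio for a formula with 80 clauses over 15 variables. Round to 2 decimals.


Clause-to-variable ratio = clauses / variables.
80 / 15 = 5.33.

5.33


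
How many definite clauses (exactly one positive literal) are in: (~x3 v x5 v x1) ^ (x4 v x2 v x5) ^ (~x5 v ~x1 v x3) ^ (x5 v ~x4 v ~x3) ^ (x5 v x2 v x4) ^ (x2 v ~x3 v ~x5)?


A definite clause has exactly one positive literal.
Clause 1: 2 positive -> not definite
Clause 2: 3 positive -> not definite
Clause 3: 1 positive -> definite
Clause 4: 1 positive -> definite
Clause 5: 3 positive -> not definite
Clause 6: 1 positive -> definite
Definite clause count = 3.

3


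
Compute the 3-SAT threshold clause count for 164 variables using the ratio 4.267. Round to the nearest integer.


The 3-SAT phase transition occurs at approximately 4.267 clauses per variable.
m = 4.267 * 164 = 699.788.
Rounded to nearest integer: 700.

700


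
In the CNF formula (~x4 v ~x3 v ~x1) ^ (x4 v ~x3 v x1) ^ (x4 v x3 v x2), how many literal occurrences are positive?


Scan each clause for unnegated literals.
Clause 1: 0 positive; Clause 2: 2 positive; Clause 3: 3 positive.
Total positive literal occurrences = 5.

5


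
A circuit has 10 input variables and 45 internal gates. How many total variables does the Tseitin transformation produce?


The Tseitin transformation introduces one auxiliary variable per gate.
Total variables = inputs + gates = 10 + 45 = 55.

55


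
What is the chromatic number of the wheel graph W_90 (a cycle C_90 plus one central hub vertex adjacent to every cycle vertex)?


W_90 consists of the cycle C_90 together with a hub vertex adjacent to every cycle vertex.
The cycle C_90 needs 2 colors (even cycle -> 2).
The hub is adjacent to every cycle vertex, so it must receive a new color distinct from all of them.
Chromatic number = 2 + 1 = 3.

3


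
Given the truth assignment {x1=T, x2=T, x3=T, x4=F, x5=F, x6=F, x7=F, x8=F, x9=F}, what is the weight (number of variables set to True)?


The weight is the number of variables assigned True.
True variables: x1, x2, x3.
Weight = 3.

3


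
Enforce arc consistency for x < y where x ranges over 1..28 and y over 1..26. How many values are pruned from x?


For the constraint x < y, x needs a supporting value in y's domain.
x can be at most 25 (one less than y's maximum).
Valid x values from domain: 25 out of 28.
Pruned = 28 - 25 = 3.

3


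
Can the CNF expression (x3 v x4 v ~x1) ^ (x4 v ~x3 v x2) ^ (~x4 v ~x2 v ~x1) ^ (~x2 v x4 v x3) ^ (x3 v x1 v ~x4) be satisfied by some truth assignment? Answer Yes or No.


Check all 16 possible truth assignments.
Number of satisfying assignments found: 7.
The formula is satisfiable.

Yes


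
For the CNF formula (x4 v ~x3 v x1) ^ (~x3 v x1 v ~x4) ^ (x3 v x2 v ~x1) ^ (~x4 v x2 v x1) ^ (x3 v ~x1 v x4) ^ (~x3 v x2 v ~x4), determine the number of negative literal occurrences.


Scan each clause for negated literals.
Clause 1: 1 negative; Clause 2: 2 negative; Clause 3: 1 negative; Clause 4: 1 negative; Clause 5: 1 negative; Clause 6: 2 negative.
Total negative literal occurrences = 8.

8


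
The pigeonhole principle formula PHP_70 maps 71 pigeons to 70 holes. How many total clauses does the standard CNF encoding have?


The PHP encoding has two parts:
1) At-least-one-hole clauses: 71 (one per pigeon, each with 70 literals).
2) At-most-one-pigeon-per-hole clauses: 70 holes * C(71,2) = 70 * 2485 = 173950.
Total clauses = 71 + 173950 = 174021.

174021


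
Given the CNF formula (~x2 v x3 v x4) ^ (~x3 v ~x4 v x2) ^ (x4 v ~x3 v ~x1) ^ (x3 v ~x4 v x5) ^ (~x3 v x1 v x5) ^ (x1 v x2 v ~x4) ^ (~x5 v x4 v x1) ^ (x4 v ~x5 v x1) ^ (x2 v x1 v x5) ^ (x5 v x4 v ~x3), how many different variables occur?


Identify each distinct variable in the formula.
Variables found: x1, x2, x3, x4, x5.
Total distinct variables = 5.

5


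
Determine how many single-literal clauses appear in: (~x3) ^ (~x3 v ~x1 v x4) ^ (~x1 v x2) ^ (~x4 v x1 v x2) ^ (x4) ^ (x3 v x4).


A unit clause contains exactly one literal.
Unit clauses found: (~x3), (x4).
Count = 2.

2


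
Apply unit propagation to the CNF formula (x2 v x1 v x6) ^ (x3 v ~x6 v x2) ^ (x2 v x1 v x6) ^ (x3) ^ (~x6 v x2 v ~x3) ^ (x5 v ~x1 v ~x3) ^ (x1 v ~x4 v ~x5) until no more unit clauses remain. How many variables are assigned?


Unit propagation repeatedly assigns the literal in any unit clause, then simplifies.
Assignments in order: x3 = T.
No further unit clauses remain.
Total variables assigned = 1.

1


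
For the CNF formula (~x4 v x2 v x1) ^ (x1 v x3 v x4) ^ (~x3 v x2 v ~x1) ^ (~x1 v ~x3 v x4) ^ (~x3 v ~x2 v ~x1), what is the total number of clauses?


Each group enclosed in parentheses joined by ^ is one clause.
Counting the conjuncts: 5 clauses.

5


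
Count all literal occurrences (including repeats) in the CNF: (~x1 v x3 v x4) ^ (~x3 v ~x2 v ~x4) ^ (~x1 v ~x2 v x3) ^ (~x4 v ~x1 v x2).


Clause lengths: 3, 3, 3, 3.
Sum = 3 + 3 + 3 + 3 = 12.

12


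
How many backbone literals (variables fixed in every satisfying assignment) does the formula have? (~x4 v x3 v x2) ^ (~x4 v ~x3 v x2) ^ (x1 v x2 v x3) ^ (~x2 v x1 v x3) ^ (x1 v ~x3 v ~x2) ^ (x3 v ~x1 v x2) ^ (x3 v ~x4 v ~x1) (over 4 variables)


Find all satisfying assignments: 5 model(s).
Check which variables have the same value in every model.
No variable is fixed across all models.
Backbone size = 0.

0


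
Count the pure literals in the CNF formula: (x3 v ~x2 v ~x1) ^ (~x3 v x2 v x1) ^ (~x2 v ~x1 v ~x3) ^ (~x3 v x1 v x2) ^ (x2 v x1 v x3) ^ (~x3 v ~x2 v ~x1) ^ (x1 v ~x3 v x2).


A pure literal appears in only one polarity across all clauses.
No pure literals found.
Count = 0.

0


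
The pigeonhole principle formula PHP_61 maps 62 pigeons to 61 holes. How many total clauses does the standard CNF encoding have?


The PHP encoding has two parts:
1) At-least-one-hole clauses: 62 (one per pigeon, each with 61 literals).
2) At-most-one-pigeon-per-hole clauses: 61 holes * C(62,2) = 61 * 1891 = 115351.
Total clauses = 62 + 115351 = 115413.

115413


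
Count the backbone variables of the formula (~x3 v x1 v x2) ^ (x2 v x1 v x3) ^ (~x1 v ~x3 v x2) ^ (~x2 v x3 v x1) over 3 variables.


Find all satisfying assignments: 4 model(s).
Check which variables have the same value in every model.
No variable is fixed across all models.
Backbone size = 0.

0


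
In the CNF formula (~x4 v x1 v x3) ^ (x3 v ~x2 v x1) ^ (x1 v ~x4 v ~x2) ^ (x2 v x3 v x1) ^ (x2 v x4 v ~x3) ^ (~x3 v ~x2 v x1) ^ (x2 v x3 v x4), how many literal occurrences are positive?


Scan each clause for unnegated literals.
Clause 1: 2 positive; Clause 2: 2 positive; Clause 3: 1 positive; Clause 4: 3 positive; Clause 5: 2 positive; Clause 6: 1 positive; Clause 7: 3 positive.
Total positive literal occurrences = 14.

14


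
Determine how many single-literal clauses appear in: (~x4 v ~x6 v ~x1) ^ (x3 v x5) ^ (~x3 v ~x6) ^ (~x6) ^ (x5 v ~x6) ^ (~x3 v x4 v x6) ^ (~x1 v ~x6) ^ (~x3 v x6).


A unit clause contains exactly one literal.
Unit clauses found: (~x6).
Count = 1.

1


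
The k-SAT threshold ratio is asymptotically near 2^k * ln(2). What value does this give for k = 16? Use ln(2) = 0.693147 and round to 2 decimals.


Using the asymptotic formula: threshold ~ 2^k * ln(2).
2^16 = 65536.
65536 * 0.693147 = 45426.08.

45426.08


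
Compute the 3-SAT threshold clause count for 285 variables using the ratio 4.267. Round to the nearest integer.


The 3-SAT phase transition occurs at approximately 4.267 clauses per variable.
m = 4.267 * 285 = 1216.095.
Rounded to nearest integer: 1216.

1216


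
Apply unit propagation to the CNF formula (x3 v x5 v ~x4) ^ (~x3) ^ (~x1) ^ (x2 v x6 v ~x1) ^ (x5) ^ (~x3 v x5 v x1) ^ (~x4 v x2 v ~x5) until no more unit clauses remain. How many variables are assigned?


Unit propagation repeatedly assigns the literal in any unit clause, then simplifies.
Assignments in order: x3 = F, x1 = F, x5 = T.
No further unit clauses remain.
Total variables assigned = 3.

3


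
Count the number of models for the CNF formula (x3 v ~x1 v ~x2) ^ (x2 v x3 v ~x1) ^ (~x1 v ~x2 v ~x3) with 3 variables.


Enumerate all 8 truth assignments over 3 variables.
Test each against every clause.
Satisfying assignments found: 5.

5


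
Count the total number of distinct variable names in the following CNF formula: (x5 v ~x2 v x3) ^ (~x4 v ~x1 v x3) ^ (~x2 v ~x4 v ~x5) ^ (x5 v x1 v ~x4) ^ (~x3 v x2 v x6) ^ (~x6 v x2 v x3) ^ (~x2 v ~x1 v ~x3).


Identify each distinct variable in the formula.
Variables found: x1, x2, x3, x4, x5, x6.
Total distinct variables = 6.

6


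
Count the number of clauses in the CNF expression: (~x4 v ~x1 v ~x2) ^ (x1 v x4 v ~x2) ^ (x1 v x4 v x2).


Each group enclosed in parentheses joined by ^ is one clause.
Counting the conjuncts: 3 clauses.

3


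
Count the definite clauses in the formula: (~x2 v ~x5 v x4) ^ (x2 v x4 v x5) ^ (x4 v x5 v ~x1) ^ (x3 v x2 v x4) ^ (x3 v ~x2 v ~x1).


A definite clause has exactly one positive literal.
Clause 1: 1 positive -> definite
Clause 2: 3 positive -> not definite
Clause 3: 2 positive -> not definite
Clause 4: 3 positive -> not definite
Clause 5: 1 positive -> definite
Definite clause count = 2.

2


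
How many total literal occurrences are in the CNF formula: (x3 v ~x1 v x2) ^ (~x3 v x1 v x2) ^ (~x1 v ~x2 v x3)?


Clause lengths: 3, 3, 3.
Sum = 3 + 3 + 3 = 9.

9


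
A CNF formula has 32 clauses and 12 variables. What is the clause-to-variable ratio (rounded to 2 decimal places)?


Clause-to-variable ratio = clauses / variables.
32 / 12 = 2.67.

2.67


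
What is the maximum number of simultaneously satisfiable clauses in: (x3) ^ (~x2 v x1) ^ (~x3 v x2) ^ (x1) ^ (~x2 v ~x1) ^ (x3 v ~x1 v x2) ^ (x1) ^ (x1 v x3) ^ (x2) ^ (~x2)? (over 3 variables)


Enumerate all 8 truth assignments.
For each, count how many of the 10 clauses are satisfied.
The formula is not fully satisfiable, so the maximum is below 10.
Maximum simultaneously satisfiable clauses = 8.

8


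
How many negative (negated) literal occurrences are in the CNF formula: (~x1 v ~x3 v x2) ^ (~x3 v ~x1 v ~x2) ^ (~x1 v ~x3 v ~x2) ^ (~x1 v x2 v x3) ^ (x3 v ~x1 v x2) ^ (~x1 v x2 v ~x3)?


Scan each clause for negated literals.
Clause 1: 2 negative; Clause 2: 3 negative; Clause 3: 3 negative; Clause 4: 1 negative; Clause 5: 1 negative; Clause 6: 2 negative.
Total negative literal occurrences = 12.

12


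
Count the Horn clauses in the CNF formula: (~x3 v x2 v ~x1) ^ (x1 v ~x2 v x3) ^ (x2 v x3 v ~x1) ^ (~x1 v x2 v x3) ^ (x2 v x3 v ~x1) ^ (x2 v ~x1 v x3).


A Horn clause has at most one positive literal.
Clause 1: 1 positive lit(s) -> Horn
Clause 2: 2 positive lit(s) -> not Horn
Clause 3: 2 positive lit(s) -> not Horn
Clause 4: 2 positive lit(s) -> not Horn
Clause 5: 2 positive lit(s) -> not Horn
Clause 6: 2 positive lit(s) -> not Horn
Total Horn clauses = 1.

1


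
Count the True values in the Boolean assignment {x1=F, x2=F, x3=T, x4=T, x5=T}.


The weight is the number of variables assigned True.
True variables: x3, x4, x5.
Weight = 3.

3


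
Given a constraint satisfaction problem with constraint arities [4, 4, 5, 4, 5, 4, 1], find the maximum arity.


The arities are: 4, 4, 5, 4, 5, 4, 1.
Scan for the maximum value.
Maximum arity = 5.

5


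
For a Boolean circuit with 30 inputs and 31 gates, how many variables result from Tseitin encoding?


The Tseitin transformation introduces one auxiliary variable per gate.
Total variables = inputs + gates = 30 + 31 = 61.

61


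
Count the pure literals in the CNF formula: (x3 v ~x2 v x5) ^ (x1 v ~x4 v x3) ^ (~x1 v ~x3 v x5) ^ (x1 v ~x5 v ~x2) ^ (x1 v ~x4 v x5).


A pure literal appears in only one polarity across all clauses.
Pure literals: x2 (negative only), x4 (negative only).
Count = 2.

2


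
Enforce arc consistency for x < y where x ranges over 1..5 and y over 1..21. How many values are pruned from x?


For the constraint x < y, x needs a supporting value in y's domain.
x can be at most 20 (one less than y's maximum).
Valid x values from domain: 5 out of 5.
Pruned = 5 - 5 = 0.

0


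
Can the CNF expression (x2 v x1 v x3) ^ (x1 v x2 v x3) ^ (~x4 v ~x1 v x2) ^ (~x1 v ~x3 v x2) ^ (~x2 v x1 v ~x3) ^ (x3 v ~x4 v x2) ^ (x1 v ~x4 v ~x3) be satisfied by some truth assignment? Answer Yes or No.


Check all 16 possible truth assignments.
Number of satisfying assignments found: 8.
The formula is satisfiable.

Yes


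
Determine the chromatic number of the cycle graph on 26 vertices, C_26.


A cycle on an even number of vertices is bipartite: alternate two colors around the cycle.
Since 26 is even, two colors suffice, and at least two are needed because the graph has edges.
Chromatic number = 2.

2


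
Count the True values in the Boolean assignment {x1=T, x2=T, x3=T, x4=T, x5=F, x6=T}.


The weight is the number of variables assigned True.
True variables: x1, x2, x3, x4, x6.
Weight = 5.

5


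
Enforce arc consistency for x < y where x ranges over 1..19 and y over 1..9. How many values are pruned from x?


For the constraint x < y, x needs a supporting value in y's domain.
x can be at most 8 (one less than y's maximum).
Valid x values from domain: 8 out of 19.
Pruned = 19 - 8 = 11.

11


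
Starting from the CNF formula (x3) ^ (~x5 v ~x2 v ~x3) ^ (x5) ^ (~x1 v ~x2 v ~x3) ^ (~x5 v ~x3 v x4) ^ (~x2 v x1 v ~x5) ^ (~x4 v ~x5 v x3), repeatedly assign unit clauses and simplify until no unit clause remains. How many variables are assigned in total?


Unit propagation repeatedly assigns the literal in any unit clause, then simplifies.
Assignments in order: x3 = T, x5 = T, x2 = F, x4 = T.
No further unit clauses remain.
Total variables assigned = 4.

4


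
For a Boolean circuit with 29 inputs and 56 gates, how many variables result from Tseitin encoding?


The Tseitin transformation introduces one auxiliary variable per gate.
Total variables = inputs + gates = 29 + 56 = 85.

85


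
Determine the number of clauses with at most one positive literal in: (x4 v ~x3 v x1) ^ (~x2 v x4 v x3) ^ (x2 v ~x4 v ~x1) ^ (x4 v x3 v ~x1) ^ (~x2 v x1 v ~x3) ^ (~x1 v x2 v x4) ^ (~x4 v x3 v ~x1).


A Horn clause has at most one positive literal.
Clause 1: 2 positive lit(s) -> not Horn
Clause 2: 2 positive lit(s) -> not Horn
Clause 3: 1 positive lit(s) -> Horn
Clause 4: 2 positive lit(s) -> not Horn
Clause 5: 1 positive lit(s) -> Horn
Clause 6: 2 positive lit(s) -> not Horn
Clause 7: 1 positive lit(s) -> Horn
Total Horn clauses = 3.

3


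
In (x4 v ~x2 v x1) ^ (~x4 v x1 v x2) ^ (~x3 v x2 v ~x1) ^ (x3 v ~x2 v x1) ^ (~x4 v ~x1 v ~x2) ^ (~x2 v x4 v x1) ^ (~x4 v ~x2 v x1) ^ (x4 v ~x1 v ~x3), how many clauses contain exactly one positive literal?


A definite clause has exactly one positive literal.
Clause 1: 2 positive -> not definite
Clause 2: 2 positive -> not definite
Clause 3: 1 positive -> definite
Clause 4: 2 positive -> not definite
Clause 5: 0 positive -> not definite
Clause 6: 2 positive -> not definite
Clause 7: 1 positive -> definite
Clause 8: 1 positive -> definite
Definite clause count = 3.

3


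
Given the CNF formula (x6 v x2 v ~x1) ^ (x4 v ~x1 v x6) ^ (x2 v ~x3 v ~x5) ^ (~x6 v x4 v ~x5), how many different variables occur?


Identify each distinct variable in the formula.
Variables found: x1, x2, x3, x4, x5, x6.
Total distinct variables = 6.

6


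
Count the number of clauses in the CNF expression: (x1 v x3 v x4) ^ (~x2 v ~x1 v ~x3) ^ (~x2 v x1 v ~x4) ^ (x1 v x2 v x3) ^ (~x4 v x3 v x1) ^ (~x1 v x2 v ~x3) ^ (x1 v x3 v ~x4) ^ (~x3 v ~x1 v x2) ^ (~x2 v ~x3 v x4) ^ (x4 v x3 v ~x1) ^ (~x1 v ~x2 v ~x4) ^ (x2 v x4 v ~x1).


Each group enclosed in parentheses joined by ^ is one clause.
Counting the conjuncts: 12 clauses.

12


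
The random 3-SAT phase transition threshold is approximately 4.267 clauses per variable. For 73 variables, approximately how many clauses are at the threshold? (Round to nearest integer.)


The 3-SAT phase transition occurs at approximately 4.267 clauses per variable.
m = 4.267 * 73 = 311.491.
Rounded to nearest integer: 311.

311


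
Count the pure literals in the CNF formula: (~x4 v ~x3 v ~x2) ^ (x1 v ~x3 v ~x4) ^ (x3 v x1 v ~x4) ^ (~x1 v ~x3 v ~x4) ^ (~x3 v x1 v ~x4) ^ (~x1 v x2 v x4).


A pure literal appears in only one polarity across all clauses.
No pure literals found.
Count = 0.

0


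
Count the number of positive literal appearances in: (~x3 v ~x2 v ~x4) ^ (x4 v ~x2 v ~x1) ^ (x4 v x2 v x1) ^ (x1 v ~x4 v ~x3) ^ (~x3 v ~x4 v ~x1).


Scan each clause for unnegated literals.
Clause 1: 0 positive; Clause 2: 1 positive; Clause 3: 3 positive; Clause 4: 1 positive; Clause 5: 0 positive.
Total positive literal occurrences = 5.

5


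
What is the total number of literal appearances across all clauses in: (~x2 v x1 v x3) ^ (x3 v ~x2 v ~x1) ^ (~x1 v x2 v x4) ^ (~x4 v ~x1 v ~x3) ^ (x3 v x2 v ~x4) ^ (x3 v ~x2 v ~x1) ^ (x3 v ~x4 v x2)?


Clause lengths: 3, 3, 3, 3, 3, 3, 3.
Sum = 3 + 3 + 3 + 3 + 3 + 3 + 3 = 21.

21


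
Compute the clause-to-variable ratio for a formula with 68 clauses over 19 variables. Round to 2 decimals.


Clause-to-variable ratio = clauses / variables.
68 / 19 = 3.58.

3.58


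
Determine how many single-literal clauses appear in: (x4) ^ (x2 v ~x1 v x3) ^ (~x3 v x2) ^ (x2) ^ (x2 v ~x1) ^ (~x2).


A unit clause contains exactly one literal.
Unit clauses found: (x4), (x2), (~x2).
Count = 3.

3


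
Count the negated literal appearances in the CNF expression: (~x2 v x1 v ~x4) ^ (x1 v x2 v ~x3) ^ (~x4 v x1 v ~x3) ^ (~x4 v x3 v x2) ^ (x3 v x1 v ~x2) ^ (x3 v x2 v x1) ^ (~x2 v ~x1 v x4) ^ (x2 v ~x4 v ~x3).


Scan each clause for negated literals.
Clause 1: 2 negative; Clause 2: 1 negative; Clause 3: 2 negative; Clause 4: 1 negative; Clause 5: 1 negative; Clause 6: 0 negative; Clause 7: 2 negative; Clause 8: 2 negative.
Total negative literal occurrences = 11.

11


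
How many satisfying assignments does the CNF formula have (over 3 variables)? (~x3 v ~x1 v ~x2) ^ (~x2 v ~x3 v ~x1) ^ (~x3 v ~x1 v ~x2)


Enumerate all 8 truth assignments over 3 variables.
Test each against every clause.
Satisfying assignments found: 7.

7


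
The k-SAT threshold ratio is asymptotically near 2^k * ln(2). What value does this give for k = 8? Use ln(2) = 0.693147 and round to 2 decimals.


Using the asymptotic formula: threshold ~ 2^k * ln(2).
2^8 = 256.
256 * 0.693147 = 177.45.

177.45


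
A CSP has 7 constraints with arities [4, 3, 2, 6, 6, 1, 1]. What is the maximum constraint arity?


The arities are: 4, 3, 2, 6, 6, 1, 1.
Scan for the maximum value.
Maximum arity = 6.

6


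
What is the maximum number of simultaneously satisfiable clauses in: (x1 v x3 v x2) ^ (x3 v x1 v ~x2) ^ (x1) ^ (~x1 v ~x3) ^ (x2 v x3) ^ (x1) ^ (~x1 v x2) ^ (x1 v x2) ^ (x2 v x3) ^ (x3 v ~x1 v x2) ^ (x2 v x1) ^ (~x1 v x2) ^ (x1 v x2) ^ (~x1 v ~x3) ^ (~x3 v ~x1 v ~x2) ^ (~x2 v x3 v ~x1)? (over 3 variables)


Enumerate all 8 truth assignments.
For each, count how many of the 16 clauses are satisfied.
The formula is not fully satisfiable, so the maximum is below 16.
Maximum simultaneously satisfiable clauses = 15.

15


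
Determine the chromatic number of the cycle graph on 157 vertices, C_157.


An odd cycle cannot be 2-colored: alternating two colors around the cycle returns to the start with a conflict.
Since 157 is odd, three colors are required (and three suffice).
Chromatic number = 3.

3


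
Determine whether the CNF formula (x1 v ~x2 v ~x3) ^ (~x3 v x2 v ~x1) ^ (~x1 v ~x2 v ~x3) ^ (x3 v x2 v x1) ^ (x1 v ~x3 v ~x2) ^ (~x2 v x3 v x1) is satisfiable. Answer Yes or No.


Check all 8 possible truth assignments.
Number of satisfying assignments found: 3.
The formula is satisfiable.

Yes


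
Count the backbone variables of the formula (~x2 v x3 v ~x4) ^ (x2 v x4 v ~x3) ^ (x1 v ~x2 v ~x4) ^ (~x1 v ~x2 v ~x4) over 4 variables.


Find all satisfying assignments: 10 model(s).
Check which variables have the same value in every model.
No variable is fixed across all models.
Backbone size = 0.

0


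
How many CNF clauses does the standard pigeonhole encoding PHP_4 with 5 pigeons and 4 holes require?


The PHP encoding has two parts:
1) At-least-one-hole clauses: 5 (one per pigeon, each with 4 literals).
2) At-most-one-pigeon-per-hole clauses: 4 holes * C(5,2) = 4 * 10 = 40.
Total clauses = 5 + 40 = 45.

45


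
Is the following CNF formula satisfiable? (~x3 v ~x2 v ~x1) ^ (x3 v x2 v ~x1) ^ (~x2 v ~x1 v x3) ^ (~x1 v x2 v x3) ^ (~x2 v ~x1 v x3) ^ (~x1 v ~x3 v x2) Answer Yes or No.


Check all 8 possible truth assignments.
Number of satisfying assignments found: 4.
The formula is satisfiable.

Yes


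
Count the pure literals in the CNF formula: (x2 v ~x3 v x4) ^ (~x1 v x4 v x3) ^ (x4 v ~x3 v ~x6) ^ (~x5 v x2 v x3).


A pure literal appears in only one polarity across all clauses.
Pure literals: x1 (negative only), x2 (positive only), x4 (positive only), x5 (negative only), x6 (negative only).
Count = 5.

5


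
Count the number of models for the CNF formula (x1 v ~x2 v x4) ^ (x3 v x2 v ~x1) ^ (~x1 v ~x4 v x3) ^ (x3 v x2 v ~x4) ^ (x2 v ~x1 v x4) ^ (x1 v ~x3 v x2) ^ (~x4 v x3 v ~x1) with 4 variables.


Enumerate all 16 truth assignments over 4 variables.
Test each against every clause.
Satisfying assignments found: 7.

7


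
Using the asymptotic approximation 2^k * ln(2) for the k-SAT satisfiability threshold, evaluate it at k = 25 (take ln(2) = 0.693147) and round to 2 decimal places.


Using the asymptotic formula: threshold ~ 2^k * ln(2).
2^25 = 33554432.
33554432 * 0.693147 = 23258153.88.

23258153.88


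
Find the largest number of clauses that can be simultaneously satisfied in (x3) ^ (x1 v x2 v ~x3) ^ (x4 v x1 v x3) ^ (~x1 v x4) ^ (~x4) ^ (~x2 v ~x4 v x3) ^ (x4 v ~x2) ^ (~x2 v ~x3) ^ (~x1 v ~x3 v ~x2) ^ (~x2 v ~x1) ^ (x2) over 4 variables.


Enumerate all 16 truth assignments.
For each, count how many of the 11 clauses are satisfied.
The formula is not fully satisfiable, so the maximum is below 11.
Maximum simultaneously satisfiable clauses = 9.

9


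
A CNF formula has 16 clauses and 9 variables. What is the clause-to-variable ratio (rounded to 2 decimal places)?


Clause-to-variable ratio = clauses / variables.
16 / 9 = 1.78.

1.78


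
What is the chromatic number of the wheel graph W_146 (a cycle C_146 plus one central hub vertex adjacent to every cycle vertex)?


W_146 consists of the cycle C_146 together with a hub vertex adjacent to every cycle vertex.
The cycle C_146 needs 2 colors (even cycle -> 2).
The hub is adjacent to every cycle vertex, so it must receive a new color distinct from all of them.
Chromatic number = 2 + 1 = 3.

3


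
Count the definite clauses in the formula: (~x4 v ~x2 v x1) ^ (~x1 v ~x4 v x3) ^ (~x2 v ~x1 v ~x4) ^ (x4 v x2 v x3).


A definite clause has exactly one positive literal.
Clause 1: 1 positive -> definite
Clause 2: 1 positive -> definite
Clause 3: 0 positive -> not definite
Clause 4: 3 positive -> not definite
Definite clause count = 2.

2


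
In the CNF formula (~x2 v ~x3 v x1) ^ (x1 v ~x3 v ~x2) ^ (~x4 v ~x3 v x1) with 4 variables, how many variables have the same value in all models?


Find all satisfying assignments: 13 model(s).
Check which variables have the same value in every model.
No variable is fixed across all models.
Backbone size = 0.

0


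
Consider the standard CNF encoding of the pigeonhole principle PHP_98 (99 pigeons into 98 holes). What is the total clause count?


The PHP encoding has two parts:
1) At-least-one-hole clauses: 99 (one per pigeon, each with 98 literals).
2) At-most-one-pigeon-per-hole clauses: 98 holes * C(99,2) = 98 * 4851 = 475398.
Total clauses = 99 + 475398 = 475497.

475497
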